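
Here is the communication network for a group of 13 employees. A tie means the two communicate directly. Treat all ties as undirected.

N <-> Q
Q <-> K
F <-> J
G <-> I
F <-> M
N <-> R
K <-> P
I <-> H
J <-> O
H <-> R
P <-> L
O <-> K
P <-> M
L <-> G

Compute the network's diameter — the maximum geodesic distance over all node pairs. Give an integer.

6

Eccentricity of each node (its greatest distance to any other): F:6, G:5, H:6, I:6, J:6, K:4, L:4, M:5, N:5, O:5, P:4, Q:4, R:6.
The maximum eccentricity is 6, realized for instance by the pair H–J via H – R – N – Q – K – O – J. So the diameter is 6.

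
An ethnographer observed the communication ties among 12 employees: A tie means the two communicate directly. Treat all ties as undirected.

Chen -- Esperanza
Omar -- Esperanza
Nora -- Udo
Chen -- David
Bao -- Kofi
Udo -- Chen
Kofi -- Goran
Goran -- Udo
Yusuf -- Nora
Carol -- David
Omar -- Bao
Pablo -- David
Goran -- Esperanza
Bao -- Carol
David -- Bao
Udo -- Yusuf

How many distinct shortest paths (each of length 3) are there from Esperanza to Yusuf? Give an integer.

2

The shortest distance is 3. The length-3 paths are: Esperanza–Chen–Udo–Yusuf; Esperanza–Goran–Udo–Yusuf.
That gives 2 distinct shortest paths.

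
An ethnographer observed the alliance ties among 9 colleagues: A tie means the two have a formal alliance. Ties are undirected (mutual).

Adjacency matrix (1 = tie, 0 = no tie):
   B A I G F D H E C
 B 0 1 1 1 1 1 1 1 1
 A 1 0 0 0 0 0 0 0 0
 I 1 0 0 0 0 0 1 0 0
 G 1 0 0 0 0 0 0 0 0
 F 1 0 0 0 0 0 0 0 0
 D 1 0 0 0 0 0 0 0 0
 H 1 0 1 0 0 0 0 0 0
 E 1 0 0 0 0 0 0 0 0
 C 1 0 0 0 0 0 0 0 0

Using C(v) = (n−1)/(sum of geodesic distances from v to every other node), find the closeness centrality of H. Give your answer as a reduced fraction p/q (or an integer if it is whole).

4/7

Distances from H: A:2, B:1, C:2, D:2, E:2, F:2, G:2, I:1. Sum = 14.
n = 9, so closeness = 8/14 = 4/7.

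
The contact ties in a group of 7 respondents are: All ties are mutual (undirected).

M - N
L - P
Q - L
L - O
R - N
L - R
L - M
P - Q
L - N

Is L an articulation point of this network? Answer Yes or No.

Yes

Removing L leaves {M, N, and R} with no path to {P and Q}, so the network splits into 3 components. L is a cut vertex.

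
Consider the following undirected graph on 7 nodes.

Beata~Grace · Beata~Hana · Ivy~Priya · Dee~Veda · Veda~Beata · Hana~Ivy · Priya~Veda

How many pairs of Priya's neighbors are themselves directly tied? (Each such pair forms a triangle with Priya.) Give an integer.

Priya's neighbors are Ivy and Veda, but none of them are tied to each other, so no triangle contains Priya.

0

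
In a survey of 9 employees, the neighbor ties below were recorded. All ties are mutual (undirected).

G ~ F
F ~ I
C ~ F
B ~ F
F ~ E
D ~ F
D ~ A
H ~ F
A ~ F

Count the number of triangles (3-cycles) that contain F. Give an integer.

1

F's neighbors: A, B, C, D, E, G, H, and I.
Neighbor pairs that are themselves tied: F–A–D. Each forms one triangle with F, for 1 in total.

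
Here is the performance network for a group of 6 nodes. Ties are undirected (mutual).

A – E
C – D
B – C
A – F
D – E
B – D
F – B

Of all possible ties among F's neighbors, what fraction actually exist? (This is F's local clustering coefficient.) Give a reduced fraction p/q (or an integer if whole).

0

F's neighbors: A and B (k = 2).
Possible neighbor pairs: C(2,2) = 1. Edges among them: none → e = 0.
Clustering(F) = 0/1.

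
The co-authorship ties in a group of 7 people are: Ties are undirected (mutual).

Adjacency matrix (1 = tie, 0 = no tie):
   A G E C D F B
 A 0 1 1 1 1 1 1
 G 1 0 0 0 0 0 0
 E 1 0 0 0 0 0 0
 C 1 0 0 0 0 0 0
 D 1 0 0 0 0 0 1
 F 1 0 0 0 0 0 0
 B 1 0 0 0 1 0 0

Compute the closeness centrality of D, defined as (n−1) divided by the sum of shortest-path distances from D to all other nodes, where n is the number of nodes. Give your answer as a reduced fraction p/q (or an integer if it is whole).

3/5

Distances from D: A:1, B:1, C:2, E:2, F:2, G:2. Sum = 10.
n = 7, so closeness = 6/10 = 3/5.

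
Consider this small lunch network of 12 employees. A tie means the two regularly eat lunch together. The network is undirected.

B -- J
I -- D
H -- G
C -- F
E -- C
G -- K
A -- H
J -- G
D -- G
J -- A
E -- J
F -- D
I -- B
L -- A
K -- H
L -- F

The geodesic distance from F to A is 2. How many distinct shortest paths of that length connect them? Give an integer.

The shortest distance is 2, and the only length-2 path is F–L–A. So there is exactly 1 shortest path.

1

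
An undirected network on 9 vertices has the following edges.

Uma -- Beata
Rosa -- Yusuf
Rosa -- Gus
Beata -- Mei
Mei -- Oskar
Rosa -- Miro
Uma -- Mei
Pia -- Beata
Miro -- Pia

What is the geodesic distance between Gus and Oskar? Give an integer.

6

One shortest route is Gus – Rosa – Miro – Pia – Beata – Mei – Oskar, which uses 6 edges, and at distance 5 from Gus we only reach {Mei, Uma}, which does not include Oskar. So d(Gus,Oskar) = 6.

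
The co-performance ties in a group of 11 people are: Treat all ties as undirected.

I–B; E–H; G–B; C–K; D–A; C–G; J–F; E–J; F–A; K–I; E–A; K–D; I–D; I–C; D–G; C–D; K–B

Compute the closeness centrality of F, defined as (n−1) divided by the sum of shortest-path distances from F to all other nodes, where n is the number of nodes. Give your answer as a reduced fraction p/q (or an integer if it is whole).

2/5

Distances from F: A:1, B:4, C:3, D:2, E:2, G:3, H:3, I:3, J:1, K:3. Sum = 25.
n = 11, so closeness = 10/25 = 2/5.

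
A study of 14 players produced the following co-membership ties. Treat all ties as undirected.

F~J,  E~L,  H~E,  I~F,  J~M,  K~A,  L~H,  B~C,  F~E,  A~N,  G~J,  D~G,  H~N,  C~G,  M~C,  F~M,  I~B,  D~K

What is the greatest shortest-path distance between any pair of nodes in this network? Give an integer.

5

Eccentricity of each node (its greatest distance to any other): A:5, B:5, C:5, D:5, E:4, F:4, G:4, H:4, I:5, J:4, K:5, L:5, M:5, N:5.
The maximum eccentricity is 5, realized for instance by the pair D–L via D – K – A – N – H – L. So the diameter is 5.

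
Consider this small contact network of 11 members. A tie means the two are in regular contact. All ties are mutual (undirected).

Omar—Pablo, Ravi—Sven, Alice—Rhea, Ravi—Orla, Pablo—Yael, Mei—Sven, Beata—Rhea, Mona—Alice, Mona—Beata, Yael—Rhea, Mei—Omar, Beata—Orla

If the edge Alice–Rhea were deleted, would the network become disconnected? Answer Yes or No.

Even without that edge, Alice still reaches Rhea via Alice – Mona – Beata – Rhea, so the network stays connected. Not a bridge.

No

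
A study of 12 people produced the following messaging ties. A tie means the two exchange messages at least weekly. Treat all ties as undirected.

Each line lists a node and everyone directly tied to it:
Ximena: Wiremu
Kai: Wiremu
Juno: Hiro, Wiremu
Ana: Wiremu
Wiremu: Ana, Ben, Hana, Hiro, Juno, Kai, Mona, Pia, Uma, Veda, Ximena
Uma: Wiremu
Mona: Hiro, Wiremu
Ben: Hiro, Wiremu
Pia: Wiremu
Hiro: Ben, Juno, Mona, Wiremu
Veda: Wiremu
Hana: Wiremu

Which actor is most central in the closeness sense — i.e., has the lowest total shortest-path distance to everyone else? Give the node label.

Farness (sum of distances to all others) for each node — Ana:21, Ben:20, Hana:21, Hiro:18, Juno:20, Kai:21, Mona:20, Pia:21, Uma:21, Veda:21, Wiremu:11, Ximena:21.
The smallest farness is 11, for Wiremu, so Wiremu has the highest closeness.

Wiremu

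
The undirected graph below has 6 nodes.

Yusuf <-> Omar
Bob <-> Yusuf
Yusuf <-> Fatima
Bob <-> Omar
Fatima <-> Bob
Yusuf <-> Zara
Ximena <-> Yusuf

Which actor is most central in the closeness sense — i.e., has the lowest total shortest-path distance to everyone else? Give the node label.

Farness (sum of distances to all others) for each node — Bob:7, Fatima:8, Omar:8, Ximena:9, Yusuf:5, Zara:9.
The smallest farness is 5, for Yusuf, so Yusuf has the highest closeness.

Yusuf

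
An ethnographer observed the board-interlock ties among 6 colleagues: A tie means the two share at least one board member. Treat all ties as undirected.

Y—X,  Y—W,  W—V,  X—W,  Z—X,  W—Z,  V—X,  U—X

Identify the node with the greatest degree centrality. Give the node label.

Degrees — U:1, V:2, W:4, X:5, Y:2, Z:2.
The maximum is 5, attained only by X.

X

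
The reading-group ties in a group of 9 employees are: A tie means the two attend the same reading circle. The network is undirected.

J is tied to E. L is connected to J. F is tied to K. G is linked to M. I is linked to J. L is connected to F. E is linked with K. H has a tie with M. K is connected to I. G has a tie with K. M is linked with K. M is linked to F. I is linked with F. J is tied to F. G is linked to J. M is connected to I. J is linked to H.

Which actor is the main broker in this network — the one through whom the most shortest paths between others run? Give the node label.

J

Unnormalized betweenness of each node: E:1/4, F:3, G:1/2, H:1/4, I:1/2, J:49/6, K:19/6, L:0, M:19/6.
J has the largest value, 49/6, making it the main broker — the node through which the most shortest paths run.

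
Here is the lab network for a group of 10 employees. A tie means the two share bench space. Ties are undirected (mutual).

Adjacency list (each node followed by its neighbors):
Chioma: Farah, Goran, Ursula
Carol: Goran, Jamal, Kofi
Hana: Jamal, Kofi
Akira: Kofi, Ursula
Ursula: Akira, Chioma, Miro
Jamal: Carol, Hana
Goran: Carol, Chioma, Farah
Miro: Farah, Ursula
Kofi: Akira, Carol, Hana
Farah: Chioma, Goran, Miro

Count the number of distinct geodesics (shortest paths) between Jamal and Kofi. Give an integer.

The shortest distance is 2. The length-2 paths are: Jamal–Hana–Kofi; Jamal–Carol–Kofi.
That gives 2 distinct shortest paths.

2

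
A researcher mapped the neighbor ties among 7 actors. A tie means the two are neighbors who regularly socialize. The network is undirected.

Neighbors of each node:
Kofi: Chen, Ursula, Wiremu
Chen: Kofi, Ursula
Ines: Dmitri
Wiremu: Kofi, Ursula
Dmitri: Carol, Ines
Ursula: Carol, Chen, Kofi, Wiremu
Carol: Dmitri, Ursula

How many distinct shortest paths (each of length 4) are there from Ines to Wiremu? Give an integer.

1

The shortest distance is 4, and the only length-4 path is Ines–Dmitri–Carol–Ursula–Wiremu. So there is exactly 1 shortest path.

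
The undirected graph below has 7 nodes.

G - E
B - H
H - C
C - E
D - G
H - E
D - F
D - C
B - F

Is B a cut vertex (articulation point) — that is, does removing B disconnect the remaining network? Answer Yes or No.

Even without B, every remaining node can still reach every other (the residual graph is connected), so B is not a cut vertex.

No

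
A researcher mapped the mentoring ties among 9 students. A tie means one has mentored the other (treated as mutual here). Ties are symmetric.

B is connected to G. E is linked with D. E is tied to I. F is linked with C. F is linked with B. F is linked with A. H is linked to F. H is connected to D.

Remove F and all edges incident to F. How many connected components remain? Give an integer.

4

Without F, the remaining ties split the others into: {D, E, H, I}; {A}; {B, G}; {C}.
That's 4 separate components.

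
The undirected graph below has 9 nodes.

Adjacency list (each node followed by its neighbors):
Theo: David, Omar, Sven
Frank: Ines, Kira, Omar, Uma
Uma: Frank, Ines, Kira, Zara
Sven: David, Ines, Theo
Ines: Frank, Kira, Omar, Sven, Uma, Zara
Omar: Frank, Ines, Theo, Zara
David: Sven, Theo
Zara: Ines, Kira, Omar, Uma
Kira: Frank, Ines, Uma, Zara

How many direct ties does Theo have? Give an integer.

Theo is directly tied to David, Omar, and Sven. That is 3 neighbors, so the degree of Theo is 3.

3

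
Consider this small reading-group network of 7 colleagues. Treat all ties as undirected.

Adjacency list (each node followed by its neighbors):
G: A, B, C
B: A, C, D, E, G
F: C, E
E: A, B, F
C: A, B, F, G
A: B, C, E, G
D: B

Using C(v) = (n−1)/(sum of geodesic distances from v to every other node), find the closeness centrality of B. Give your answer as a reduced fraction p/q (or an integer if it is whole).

Distances from B: A:1, C:1, D:1, E:1, F:2, G:1. Sum = 7.
n = 7, so closeness = 6/7.

6/7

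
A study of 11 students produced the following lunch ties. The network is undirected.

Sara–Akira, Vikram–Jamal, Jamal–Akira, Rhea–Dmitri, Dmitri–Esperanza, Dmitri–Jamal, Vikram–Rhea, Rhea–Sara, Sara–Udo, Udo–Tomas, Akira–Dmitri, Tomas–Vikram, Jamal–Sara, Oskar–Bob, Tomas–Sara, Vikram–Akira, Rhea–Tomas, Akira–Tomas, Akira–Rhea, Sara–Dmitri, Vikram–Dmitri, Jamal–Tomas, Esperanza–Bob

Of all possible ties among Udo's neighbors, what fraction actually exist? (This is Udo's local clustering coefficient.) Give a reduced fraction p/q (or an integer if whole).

1

Udo's neighbors: Sara and Tomas (k = 2).
Possible neighbor pairs: C(2,2) = 1. Edges among them: Sara–Tomas → e = 1.
Clustering(Udo) = 1/1.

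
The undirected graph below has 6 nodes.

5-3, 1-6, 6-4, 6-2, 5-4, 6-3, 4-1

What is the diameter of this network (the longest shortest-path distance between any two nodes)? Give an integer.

Eccentricity of each node (its greatest distance to any other): 1:2, 2:3, 3:2, 4:2, 5:3, 6:2.
The maximum eccentricity is 3, realized for instance by the pair 5–2 via 5 – 3 – 6 – 2. So the diameter is 3.

3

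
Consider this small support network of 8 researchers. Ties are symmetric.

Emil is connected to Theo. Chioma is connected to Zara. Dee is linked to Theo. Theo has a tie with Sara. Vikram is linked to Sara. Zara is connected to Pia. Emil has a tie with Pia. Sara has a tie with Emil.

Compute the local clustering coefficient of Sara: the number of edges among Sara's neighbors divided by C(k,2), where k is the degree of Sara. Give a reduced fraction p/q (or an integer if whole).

Sara's neighbors: Emil, Theo, and Vikram (k = 3).
Possible neighbor pairs: C(3,2) = 3. Edges among them: Emil–Theo → e = 1.
Clustering(Sara) = 1/3.

1/3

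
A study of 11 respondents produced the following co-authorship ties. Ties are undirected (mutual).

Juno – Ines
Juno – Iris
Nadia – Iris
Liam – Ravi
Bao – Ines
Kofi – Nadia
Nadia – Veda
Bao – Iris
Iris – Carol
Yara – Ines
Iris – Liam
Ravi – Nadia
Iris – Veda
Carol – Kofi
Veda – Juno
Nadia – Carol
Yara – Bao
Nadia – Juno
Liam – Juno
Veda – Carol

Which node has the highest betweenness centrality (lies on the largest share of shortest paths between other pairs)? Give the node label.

Unnormalized betweenness of each node: Bao:65/12, Carol:25/12, Ines:23/6, Iris:40/3, Juno:29/3, Kofi:0, Liam:5/2, Nadia:11, Ravi:7/12, Veda:7/12, Yara:0.
Iris has the largest value, 40/3, making it the main broker — the node through which the most shortest paths run.

Iris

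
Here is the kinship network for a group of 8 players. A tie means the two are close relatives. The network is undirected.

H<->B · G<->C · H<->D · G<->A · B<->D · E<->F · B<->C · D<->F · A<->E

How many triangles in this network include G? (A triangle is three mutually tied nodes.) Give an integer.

G's neighbors are A and C, but none of them are tied to each other, so no triangle contains G.

0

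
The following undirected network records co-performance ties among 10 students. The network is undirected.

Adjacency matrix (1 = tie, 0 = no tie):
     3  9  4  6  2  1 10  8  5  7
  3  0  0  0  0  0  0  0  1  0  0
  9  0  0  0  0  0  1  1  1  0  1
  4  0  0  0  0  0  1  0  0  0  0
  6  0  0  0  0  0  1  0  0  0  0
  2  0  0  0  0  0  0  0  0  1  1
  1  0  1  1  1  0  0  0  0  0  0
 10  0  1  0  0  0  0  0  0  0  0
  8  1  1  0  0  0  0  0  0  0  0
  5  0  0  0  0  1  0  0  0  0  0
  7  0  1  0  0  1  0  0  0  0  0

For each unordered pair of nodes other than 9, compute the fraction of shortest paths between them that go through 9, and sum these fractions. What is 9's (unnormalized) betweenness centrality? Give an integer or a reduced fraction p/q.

29

Pairs whose geodesics pass through 9 — 3–4: 1; 3–6: 1; 3–2: 1; 3–1: 1; 3–10: 1; 3–5: 1; 3–7: 1; 4–2: 1; 4–10: 1; 4–8: 1; 4–5: 1; 4–7: 1; 6–2: 1; 6–10: 1 … (+15 more pairs).
All other pairs contribute 0.
Summing the contributions gives betweenness(9) = 29.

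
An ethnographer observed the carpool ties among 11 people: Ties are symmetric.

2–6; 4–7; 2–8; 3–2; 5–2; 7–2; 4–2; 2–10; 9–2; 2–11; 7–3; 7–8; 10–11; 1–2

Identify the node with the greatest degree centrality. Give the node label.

Degrees — 1:1, 2:10, 3:2, 4:2, 5:1, 6:1, 7:4, 8:2, 9:1, 10:2, 11:2.
The maximum is 10, attained only by 2.

2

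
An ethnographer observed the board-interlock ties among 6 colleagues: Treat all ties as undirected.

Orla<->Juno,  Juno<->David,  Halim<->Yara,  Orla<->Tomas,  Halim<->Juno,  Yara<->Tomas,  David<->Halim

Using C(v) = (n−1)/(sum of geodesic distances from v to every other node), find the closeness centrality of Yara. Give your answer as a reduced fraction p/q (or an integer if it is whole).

5/8

Distances from Yara: David:2, Halim:1, Juno:2, Orla:2, Tomas:1. Sum = 8.
n = 6, so closeness = 5/8.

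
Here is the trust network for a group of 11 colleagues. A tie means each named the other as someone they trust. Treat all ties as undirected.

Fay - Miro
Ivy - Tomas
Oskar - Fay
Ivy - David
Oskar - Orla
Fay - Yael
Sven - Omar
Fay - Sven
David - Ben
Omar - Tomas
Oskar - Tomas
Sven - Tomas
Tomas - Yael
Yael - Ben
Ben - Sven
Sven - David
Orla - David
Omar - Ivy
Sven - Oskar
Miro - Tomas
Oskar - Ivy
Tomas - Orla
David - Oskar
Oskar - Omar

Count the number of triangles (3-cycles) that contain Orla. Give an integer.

Orla's neighbors: David, Oskar, and Tomas.
Neighbor pairs that are themselves tied: Orla–David–Oskar; Orla–Oskar–Tomas. Each forms one triangle with Orla, for 2 in total.

2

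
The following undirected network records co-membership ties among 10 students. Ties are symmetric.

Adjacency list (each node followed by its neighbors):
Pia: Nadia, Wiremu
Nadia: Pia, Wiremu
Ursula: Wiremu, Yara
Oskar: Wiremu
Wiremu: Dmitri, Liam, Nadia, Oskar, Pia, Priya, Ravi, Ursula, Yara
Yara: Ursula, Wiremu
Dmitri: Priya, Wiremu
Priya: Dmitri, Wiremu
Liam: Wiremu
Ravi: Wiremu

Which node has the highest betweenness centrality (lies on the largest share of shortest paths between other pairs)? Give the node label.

Unnormalized betweenness of each node: Dmitri:0, Liam:0, Nadia:0, Oskar:0, Pia:0, Priya:0, Ravi:0, Ursula:0, Wiremu:33, Yara:0.
Wiremu has the largest value, 33, making it the main broker — the node through which the most shortest paths run.

Wiremu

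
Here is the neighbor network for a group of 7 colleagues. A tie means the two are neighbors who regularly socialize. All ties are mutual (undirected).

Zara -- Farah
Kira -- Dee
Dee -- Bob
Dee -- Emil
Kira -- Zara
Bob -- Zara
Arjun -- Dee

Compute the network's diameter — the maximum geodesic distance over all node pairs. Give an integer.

4

Eccentricity of each node (its greatest distance to any other): Arjun:4, Bob:2, Dee:3, Emil:4, Farah:4, Kira:2, Zara:3.
The maximum eccentricity is 4, realized for instance by the pair Arjun–Farah via Arjun – Dee – Bob – Zara – Farah. So the diameter is 4.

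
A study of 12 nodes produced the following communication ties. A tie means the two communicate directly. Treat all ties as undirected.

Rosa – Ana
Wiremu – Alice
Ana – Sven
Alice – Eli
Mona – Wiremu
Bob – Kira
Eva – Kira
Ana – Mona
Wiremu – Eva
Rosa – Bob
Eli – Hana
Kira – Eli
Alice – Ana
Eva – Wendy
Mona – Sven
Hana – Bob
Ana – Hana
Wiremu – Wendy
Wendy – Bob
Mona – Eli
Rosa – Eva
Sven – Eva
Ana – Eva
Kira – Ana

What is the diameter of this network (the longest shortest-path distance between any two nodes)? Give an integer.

Eccentricity of each node (its greatest distance to any other): Alice:3, Ana:2, Bob:3, Eli:3, Eva:2, Hana:3, Kira:2, Mona:3, Rosa:3, Sven:3, Wendy:3, Wiremu:3.
The maximum eccentricity is 3, realized for instance by the pair Bob–Mona via Bob – Kira – Ana – Mona. So the diameter is 3.

3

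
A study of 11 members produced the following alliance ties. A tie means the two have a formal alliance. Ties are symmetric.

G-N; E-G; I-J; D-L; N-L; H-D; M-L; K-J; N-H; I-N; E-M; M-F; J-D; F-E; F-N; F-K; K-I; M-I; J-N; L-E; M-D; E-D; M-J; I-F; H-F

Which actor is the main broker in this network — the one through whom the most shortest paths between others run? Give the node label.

Unnormalized betweenness of each node: D:71/24, E:97/24, F:49/8, G:1/3, H:2/3, I:5/3, J:27/8, K:1/4, L:11/12, M:29/8, N:193/24.
N has the largest value, 193/24, making it the main broker — the node through which the most shortest paths run.

N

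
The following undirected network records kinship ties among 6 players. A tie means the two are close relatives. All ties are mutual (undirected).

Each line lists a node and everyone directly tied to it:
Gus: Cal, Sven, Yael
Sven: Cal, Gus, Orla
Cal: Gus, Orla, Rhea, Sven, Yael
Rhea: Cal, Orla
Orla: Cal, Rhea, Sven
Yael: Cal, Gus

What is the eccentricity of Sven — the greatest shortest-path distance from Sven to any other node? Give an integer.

2

Distances from Sven: Cal:1, Gus:1, Orla:1, Rhea:2, Yael:2.
The largest is 2 (to Rhea and Yael), so the eccentricity of Sven is 2.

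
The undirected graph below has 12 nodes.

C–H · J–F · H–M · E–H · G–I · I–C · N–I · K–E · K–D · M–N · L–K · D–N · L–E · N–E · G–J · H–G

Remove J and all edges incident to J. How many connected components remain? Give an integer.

2

Without J, the remaining ties split the others into: {C, D, E, G, H, I, K, L, M, N}; {F}.
That's 2 separate components.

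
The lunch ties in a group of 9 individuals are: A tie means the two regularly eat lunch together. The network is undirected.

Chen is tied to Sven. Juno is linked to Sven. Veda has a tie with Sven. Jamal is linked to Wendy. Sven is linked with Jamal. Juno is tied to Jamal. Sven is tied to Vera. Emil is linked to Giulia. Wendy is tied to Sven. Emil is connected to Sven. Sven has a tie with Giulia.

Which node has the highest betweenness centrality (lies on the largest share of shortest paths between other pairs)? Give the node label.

Unnormalized betweenness of each node: Chen:0, Emil:0, Giulia:0, Jamal:1/2, Juno:0, Sven:49/2, Veda:0, Vera:0, Wendy:0.
Sven has the largest value, 49/2, making it the main broker — the node through which the most shortest paths run.

Sven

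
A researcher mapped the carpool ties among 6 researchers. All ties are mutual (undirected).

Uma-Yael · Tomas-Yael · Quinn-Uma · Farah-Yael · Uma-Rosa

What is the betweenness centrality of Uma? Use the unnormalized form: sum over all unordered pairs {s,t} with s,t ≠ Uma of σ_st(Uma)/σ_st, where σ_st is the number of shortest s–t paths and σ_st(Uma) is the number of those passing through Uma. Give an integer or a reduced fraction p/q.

7

Pairs whose geodesics pass through Uma — Farah–Quinn: 1; Farah–Rosa: 1; Tomas–Quinn: 1; Tomas–Rosa: 1; Quinn–Yael: 1; Quinn–Rosa: 1; Yael–Rosa: 1.
All other pairs contribute 0.
Summing the contributions gives betweenness(Uma) = 7.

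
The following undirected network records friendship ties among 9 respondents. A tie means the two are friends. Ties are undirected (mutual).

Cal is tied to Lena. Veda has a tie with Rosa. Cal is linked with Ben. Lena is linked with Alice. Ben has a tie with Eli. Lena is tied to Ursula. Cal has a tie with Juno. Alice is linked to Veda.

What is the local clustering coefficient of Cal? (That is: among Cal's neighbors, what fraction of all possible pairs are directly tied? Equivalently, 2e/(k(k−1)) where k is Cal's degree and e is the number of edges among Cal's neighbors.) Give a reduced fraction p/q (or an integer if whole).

0

Cal's neighbors: Ben, Juno, and Lena (k = 3).
Possible neighbor pairs: C(3,2) = 3. Edges among them: none → e = 0.
Clustering(Cal) = 0/3 = 0.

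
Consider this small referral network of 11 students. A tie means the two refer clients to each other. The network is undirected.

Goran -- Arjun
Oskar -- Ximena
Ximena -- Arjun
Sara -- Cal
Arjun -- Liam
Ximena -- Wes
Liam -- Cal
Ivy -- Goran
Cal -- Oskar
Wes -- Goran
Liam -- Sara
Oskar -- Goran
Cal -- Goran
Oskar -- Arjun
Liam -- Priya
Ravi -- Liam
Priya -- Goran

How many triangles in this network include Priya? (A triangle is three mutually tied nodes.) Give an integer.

Priya's neighbors are Goran and Liam, but none of them are tied to each other, so no triangle contains Priya.

0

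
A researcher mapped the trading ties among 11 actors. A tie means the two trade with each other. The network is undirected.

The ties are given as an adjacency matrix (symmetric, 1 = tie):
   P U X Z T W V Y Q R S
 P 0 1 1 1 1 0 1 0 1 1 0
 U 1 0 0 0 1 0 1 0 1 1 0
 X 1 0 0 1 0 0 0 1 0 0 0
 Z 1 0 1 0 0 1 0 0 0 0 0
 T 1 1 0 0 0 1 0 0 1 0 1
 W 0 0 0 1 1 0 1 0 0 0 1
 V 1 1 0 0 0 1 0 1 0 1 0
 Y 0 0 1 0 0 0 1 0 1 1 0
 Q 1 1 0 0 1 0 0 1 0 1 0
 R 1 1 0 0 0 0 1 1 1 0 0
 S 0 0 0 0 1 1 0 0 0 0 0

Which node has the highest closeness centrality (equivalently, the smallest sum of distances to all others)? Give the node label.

Farness (sum of distances to all others) for each node — P:13, Q:15, R:16, S:21, T:15, U:15, V:15, W:16, X:18, Y:17, Z:17.
The smallest farness is 13, for P, so P has the highest closeness.

P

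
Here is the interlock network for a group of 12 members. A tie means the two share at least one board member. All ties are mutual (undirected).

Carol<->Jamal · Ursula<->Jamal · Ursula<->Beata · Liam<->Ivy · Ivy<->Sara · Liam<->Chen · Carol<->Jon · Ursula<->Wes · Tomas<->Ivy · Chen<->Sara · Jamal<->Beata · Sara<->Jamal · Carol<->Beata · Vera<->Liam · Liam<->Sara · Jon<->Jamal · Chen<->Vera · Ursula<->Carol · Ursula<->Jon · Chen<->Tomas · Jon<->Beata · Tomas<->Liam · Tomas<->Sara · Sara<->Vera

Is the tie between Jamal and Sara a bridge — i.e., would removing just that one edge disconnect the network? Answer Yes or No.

Without the Jamal–Sara edge there is no alternate route between Jamal and Sara, so the network disconnects. It is a bridge.

Yes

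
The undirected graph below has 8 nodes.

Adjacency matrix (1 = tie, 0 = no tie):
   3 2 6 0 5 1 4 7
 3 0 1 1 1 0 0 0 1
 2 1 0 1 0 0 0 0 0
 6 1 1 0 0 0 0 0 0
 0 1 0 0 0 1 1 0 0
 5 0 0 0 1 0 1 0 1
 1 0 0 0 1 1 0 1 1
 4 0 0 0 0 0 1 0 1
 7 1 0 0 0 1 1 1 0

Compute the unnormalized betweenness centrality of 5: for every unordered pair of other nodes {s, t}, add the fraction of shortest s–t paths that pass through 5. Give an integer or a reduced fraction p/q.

1/3

Pairs whose geodesics pass through 5 — 0–7: 1/3.
All other pairs contribute 0.
Summing the contributions gives betweenness(5) = 1/3.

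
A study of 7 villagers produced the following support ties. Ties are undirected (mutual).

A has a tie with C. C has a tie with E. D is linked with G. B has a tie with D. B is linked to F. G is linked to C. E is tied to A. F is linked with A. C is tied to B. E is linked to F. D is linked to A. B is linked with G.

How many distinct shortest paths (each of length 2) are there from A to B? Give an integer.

The shortest distance is 2. The length-2 paths are: A–F–B; A–C–B; A–D–B.
That gives 3 distinct shortest paths.

3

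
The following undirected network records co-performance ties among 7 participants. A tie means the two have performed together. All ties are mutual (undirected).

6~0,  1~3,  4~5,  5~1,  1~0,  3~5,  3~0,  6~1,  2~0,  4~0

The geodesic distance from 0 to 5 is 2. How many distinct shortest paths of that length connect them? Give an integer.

The shortest distance is 2. The length-2 paths are: 0–1–5; 0–4–5; 0–3–5.
That gives 3 distinct shortest paths.

3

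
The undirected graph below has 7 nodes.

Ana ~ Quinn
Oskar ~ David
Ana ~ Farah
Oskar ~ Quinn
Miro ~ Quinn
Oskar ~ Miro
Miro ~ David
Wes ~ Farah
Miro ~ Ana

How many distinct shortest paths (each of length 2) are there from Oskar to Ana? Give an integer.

2

The shortest distance is 2. The length-2 paths are: Oskar–Miro–Ana; Oskar–Quinn–Ana.
That gives 2 distinct shortest paths.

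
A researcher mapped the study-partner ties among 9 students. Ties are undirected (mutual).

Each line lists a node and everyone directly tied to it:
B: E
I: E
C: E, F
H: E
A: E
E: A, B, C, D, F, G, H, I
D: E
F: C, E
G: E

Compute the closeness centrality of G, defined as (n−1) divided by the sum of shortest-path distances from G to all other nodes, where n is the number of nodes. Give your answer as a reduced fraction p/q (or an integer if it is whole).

Distances from G: A:2, B:2, C:2, D:2, E:1, F:2, H:2, I:2. Sum = 15.
n = 9, so closeness = 8/15.

8/15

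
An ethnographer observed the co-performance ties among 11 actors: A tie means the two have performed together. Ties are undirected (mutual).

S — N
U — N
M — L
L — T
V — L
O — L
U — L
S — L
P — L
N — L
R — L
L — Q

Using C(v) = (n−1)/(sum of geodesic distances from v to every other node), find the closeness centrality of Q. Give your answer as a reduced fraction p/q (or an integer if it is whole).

10/19

Distances from Q: L:1, M:2, N:2, O:2, P:2, R:2, S:2, T:2, U:2, V:2. Sum = 19.
n = 11, so closeness = 10/19.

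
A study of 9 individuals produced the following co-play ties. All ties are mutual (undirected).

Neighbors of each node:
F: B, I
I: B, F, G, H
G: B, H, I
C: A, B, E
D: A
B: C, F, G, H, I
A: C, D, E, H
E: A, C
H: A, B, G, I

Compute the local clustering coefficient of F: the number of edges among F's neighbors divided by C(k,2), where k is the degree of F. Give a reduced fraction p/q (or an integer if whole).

1

F's neighbors: B and I (k = 2).
Possible neighbor pairs: C(2,2) = 1. Edges among them: B–I → e = 1.
Clustering(F) = 1/1.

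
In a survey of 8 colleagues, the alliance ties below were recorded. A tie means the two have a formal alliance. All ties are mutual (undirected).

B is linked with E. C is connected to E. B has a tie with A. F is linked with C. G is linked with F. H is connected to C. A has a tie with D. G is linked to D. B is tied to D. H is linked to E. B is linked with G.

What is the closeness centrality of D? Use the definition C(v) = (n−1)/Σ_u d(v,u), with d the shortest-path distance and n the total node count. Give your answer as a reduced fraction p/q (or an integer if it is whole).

7/13

Distances from D: A:1, B:1, C:3, E:2, F:2, G:1, H:3. Sum = 13.
n = 8, so closeness = 7/13.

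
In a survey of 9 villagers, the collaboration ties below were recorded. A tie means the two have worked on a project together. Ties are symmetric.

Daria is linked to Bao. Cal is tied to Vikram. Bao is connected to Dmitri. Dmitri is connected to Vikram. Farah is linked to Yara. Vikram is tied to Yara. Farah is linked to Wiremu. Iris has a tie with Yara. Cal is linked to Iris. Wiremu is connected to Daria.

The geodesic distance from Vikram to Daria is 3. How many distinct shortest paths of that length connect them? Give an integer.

The shortest distance is 3, and the only length-3 path is Vikram–Dmitri–Bao–Daria. So there is exactly 1 shortest path.

1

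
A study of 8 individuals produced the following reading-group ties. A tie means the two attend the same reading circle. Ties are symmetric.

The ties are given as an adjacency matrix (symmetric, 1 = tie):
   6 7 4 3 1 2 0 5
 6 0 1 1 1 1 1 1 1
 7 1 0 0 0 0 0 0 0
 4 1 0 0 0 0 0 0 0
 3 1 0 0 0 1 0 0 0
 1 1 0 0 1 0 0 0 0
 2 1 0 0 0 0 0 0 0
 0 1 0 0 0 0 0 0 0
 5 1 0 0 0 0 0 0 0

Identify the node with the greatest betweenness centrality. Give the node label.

6

Unnormalized betweenness of each node: 0:0, 1:0, 2:0, 3:0, 4:0, 5:0, 6:20, 7:0.
6 has the largest value, 20, making it the main broker — the node through which the most shortest paths run.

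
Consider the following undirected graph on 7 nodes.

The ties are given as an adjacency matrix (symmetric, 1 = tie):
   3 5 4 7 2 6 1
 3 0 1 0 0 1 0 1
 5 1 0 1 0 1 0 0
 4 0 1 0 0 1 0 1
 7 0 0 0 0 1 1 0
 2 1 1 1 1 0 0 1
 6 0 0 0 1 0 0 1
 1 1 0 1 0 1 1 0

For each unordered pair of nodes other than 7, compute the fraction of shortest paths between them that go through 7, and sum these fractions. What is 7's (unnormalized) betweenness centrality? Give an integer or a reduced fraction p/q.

3/4

Pairs whose geodesics pass through 7 — 5–6: 1/4; 2–6: 1/2.
All other pairs contribute 0.
Summing the contributions gives betweenness(7) = 3/4.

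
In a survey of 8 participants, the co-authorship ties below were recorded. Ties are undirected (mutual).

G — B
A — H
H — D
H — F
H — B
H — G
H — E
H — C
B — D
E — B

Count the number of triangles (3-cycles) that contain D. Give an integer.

D's neighbors: B and H.
Neighbor pairs that are themselves tied: D–B–H. Each forms one triangle with D, for 1 in total.

1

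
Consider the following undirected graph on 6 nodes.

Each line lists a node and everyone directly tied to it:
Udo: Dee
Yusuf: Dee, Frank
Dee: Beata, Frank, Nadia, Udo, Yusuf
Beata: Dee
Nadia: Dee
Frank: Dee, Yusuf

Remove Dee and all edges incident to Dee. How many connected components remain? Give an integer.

4

Without Dee, the remaining ties split the others into: {Frank, Yusuf}; {Beata}; {Nadia}; {Udo}.
That's 4 separate components.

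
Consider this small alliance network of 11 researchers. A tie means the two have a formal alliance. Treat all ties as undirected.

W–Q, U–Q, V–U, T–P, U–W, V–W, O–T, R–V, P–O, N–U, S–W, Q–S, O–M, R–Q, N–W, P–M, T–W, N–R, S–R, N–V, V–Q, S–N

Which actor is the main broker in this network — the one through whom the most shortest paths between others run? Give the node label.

W

Unnormalized betweenness of each node: M:0, N:13/6, O:4, P:4, Q:13/6, R:9/20, S:29/20, T:21, U:1/5, V:107/60, W:1487/60.
W has the largest value, 1487/60, making it the main broker — the node through which the most shortest paths run.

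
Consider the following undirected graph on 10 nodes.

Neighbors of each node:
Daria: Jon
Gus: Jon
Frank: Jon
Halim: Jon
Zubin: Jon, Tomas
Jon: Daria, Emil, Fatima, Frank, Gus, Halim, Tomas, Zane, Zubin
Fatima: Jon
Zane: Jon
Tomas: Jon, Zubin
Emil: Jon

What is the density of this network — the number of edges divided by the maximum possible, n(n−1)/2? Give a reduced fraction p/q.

2/9

There are 10 edges and 10 nodes, so the maximum possible is C(10,2) = 45.
Density = 10/45 = 2/9.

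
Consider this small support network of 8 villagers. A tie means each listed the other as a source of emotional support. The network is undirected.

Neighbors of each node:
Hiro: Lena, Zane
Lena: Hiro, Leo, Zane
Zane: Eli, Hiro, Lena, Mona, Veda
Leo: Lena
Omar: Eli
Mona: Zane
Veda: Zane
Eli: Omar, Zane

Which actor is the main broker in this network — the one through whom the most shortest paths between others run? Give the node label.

Zane

Unnormalized betweenness of each node: Eli:6, Hiro:0, Lena:6, Leo:0, Mona:0, Omar:0, Veda:0, Zane:17.
Zane has the largest value, 17, making it the main broker — the node through which the most shortest paths run.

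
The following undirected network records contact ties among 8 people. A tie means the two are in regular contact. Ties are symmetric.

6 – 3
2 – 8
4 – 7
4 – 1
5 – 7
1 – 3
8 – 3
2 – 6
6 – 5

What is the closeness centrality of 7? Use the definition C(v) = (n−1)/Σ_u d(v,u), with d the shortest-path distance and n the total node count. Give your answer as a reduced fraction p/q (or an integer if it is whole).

Distances from 7: 1:2, 2:3, 3:3, 4:1, 5:1, 6:2, 8:4. Sum = 16.
n = 8, so closeness = 7/16.

7/16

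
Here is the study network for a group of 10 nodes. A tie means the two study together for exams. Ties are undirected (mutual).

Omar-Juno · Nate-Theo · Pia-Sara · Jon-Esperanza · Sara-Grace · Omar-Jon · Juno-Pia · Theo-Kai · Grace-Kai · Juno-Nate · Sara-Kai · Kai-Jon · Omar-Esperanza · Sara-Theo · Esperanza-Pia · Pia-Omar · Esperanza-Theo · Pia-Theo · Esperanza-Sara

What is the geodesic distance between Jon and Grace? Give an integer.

2

One shortest route is Jon – Kai – Grace, which uses 2 edges, and Jon and Grace are not directly tied, so nothing shorter exists. So d(Jon,Grace) = 2.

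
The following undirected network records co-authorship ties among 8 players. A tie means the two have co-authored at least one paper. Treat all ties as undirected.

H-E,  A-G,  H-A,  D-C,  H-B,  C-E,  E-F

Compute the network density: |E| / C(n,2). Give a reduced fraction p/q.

1/4

There are 7 edges and 8 nodes, so the maximum possible is C(8,2) = 28.
Density = 7/28 = 1/4.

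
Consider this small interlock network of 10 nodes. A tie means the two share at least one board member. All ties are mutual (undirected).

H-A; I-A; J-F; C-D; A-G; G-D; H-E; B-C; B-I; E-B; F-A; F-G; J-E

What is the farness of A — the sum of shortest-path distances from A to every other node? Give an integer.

15

Distances from A: B:2, C:3, D:2, E:2, F:1, G:1, H:1, I:1, J:2.
Sum = 2 + 3 + 2 + 2 + 1 + 1 + 1 + 1 + 2 = 15.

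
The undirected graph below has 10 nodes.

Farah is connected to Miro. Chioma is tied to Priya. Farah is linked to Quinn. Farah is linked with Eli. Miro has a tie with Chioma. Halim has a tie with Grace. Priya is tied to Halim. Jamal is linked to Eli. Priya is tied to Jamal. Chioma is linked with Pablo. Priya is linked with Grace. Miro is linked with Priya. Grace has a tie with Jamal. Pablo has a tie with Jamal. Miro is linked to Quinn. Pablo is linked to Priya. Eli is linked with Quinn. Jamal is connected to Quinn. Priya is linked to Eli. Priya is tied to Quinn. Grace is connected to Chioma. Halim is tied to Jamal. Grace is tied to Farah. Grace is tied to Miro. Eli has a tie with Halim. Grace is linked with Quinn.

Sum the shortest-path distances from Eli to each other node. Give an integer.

13

Distances from Eli: Chioma:2, Farah:1, Grace:2, Halim:1, Jamal:1, Miro:2, Pablo:2, Priya:1, Quinn:1.
Sum = 2 + 1 + 2 + 1 + 1 + 2 + 2 + 1 + 1 = 13.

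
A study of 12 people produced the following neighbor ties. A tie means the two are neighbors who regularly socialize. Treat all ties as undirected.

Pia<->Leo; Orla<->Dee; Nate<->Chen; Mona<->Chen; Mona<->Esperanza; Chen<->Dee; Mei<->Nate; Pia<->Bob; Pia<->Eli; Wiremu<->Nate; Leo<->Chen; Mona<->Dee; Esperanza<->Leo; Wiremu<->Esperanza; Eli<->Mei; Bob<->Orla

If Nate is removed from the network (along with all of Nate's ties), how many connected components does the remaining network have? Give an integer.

1

Nate's neighbors (Chen, Mei, and Wiremu) remain reachable from one another through other ties, so the rest of the network stays in one piece.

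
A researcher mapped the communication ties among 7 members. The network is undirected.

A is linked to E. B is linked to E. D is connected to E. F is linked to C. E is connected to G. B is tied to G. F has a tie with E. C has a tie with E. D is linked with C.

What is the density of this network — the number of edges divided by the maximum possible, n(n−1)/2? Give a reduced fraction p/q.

There are 9 edges and 7 nodes, so the maximum possible is C(7,2) = 21.
Density = 9/21 = 3/7.

3/7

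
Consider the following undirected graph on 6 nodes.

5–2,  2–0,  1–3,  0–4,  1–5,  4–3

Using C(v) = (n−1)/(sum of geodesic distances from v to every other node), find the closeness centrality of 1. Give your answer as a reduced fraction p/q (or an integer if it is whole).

5/9

Distances from 1: 0:3, 2:2, 3:1, 4:2, 5:1. Sum = 9.
n = 6, so closeness = 5/9.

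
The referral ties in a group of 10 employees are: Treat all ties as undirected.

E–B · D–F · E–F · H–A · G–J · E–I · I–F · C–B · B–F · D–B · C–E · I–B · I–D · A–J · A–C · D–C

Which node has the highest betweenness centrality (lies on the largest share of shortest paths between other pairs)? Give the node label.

C

Unnormalized betweenness of each node: A:20, B:43/12, C:81/4, D:10/3, E:10/3, F:1/4, G:0, H:0, I:1/4, J:8.
C has the largest value, 81/4, making it the main broker — the node through which the most shortest paths run.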